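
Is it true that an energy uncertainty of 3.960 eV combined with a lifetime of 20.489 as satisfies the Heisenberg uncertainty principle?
No, it violates the uncertainty relation.

Calculate the product ΔEΔt:
ΔE = 3.960 eV = 6.345e-19 J
ΔEΔt = (6.345e-19 J) × (2.049e-17 s)
ΔEΔt = 1.300e-35 J·s

Compare to the minimum allowed value ℏ/2:
ℏ/2 = 5.273e-35 J·s

Since ΔEΔt = 1.300e-35 J·s < 5.273e-35 J·s = ℏ/2,
this violates the uncertainty relation.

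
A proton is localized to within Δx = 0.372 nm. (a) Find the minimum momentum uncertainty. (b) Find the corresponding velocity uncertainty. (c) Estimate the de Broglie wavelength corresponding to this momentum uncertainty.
(a) Δp_min = 1.417 × 10^-25 kg·m/s
(b) Δv_min = 84.743 m/s
(c) λ_dB = 4.675 nm

Step-by-step:

(a) From the uncertainty principle:
Δp_min = ℏ/(2Δx) = (1.055e-34 J·s)/(2 × 3.720e-10 m) = 1.417e-25 kg·m/s

(b) The velocity uncertainty:
Δv = Δp/m = (1.417e-25 kg·m/s)/(1.673e-27 kg) = 8.474e+01 m/s = 84.743 m/s

(c) The de Broglie wavelength for this momentum:
λ = h/p = (6.626e-34 J·s)/(1.417e-25 kg·m/s) = 4.675e-09 m = 4.675 nm

Note: The de Broglie wavelength is comparable to the localization size, as expected from wave-particle duality.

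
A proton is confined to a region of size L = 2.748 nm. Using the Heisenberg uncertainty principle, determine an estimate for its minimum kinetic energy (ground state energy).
686.943 neV

Using the uncertainty principle to estimate ground state energy:

1. The position uncertainty is approximately the confinement size:
   Δx ≈ L = 2.748e-09 m

2. From ΔxΔp ≥ ℏ/2, the minimum momentum uncertainty is:
   Δp ≈ ℏ/(2L) = 1.919e-26 kg·m/s

3. The kinetic energy is approximately:
   KE ≈ (Δp)²/(2m) = (1.919e-26)²/(2 × 1.673e-27 kg)
   KE ≈ 1.101e-25 J = 686.943 neV

This is an order-of-magnitude estimate of the ground state energy.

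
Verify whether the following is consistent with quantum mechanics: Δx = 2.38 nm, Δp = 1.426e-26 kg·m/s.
No, it violates the uncertainty principle (impossible measurement).

Calculate the product ΔxΔp:
ΔxΔp = (2.380e-09 m) × (1.426e-26 kg·m/s)
ΔxΔp = 3.394e-35 J·s

Compare to the minimum allowed value ℏ/2:
ℏ/2 = 5.273e-35 J·s

Since ΔxΔp = 3.394e-35 J·s < 5.273e-35 J·s = ℏ/2,
the measurement violates the uncertainty principle.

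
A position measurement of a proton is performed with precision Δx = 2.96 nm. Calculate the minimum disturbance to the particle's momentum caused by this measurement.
1.781 × 10^-26 kg·m/s

The uncertainty principle implies that measuring position disturbs momentum:
ΔxΔp ≥ ℏ/2

When we measure position with precision Δx, we necessarily introduce a momentum uncertainty:
Δp ≥ ℏ/(2Δx)
Δp_min = (1.055e-34 J·s) / (2 × 2.960e-09 m)
Δp_min = 1.781e-26 kg·m/s

The more precisely we measure position, the greater the momentum disturbance.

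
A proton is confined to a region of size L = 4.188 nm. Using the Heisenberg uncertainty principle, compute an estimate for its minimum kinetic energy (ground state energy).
295.761 neV

Using the uncertainty principle to estimate ground state energy:

1. The position uncertainty is approximately the confinement size:
   Δx ≈ L = 4.188e-09 m

2. From ΔxΔp ≥ ℏ/2, the minimum momentum uncertainty is:
   Δp ≈ ℏ/(2L) = 1.259e-26 kg·m/s

3. The kinetic energy is approximately:
   KE ≈ (Δp)²/(2m) = (1.259e-26)²/(2 × 1.673e-27 kg)
   KE ≈ 4.739e-26 J = 295.761 neV

This is an order-of-magnitude estimate of the ground state energy.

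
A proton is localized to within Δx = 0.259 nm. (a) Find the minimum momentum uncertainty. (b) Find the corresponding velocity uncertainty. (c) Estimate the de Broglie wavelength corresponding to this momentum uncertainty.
(a) Δp_min = 2.036 × 10^-25 kg·m/s
(b) Δv_min = 121.716 m/s
(c) λ_dB = 3.255 nm

Step-by-step:

(a) From the uncertainty principle:
Δp_min = ℏ/(2Δx) = (1.055e-34 J·s)/(2 × 2.590e-10 m) = 2.036e-25 kg·m/s

(b) The velocity uncertainty:
Δv = Δp/m = (2.036e-25 kg·m/s)/(1.673e-27 kg) = 1.217e+02 m/s = 121.716 m/s

(c) The de Broglie wavelength for this momentum:
λ = h/p = (6.626e-34 J·s)/(2.036e-25 kg·m/s) = 3.255e-09 m = 3.255 nm

Note: The de Broglie wavelength is comparable to the localization size, as expected from wave-particle duality.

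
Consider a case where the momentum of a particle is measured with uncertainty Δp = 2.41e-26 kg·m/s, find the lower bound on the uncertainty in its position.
2.188 nm

Using the Heisenberg uncertainty principle:
ΔxΔp ≥ ℏ/2

The minimum uncertainty in position is:
Δx_min = ℏ/(2Δp)
Δx_min = (1.055e-34 J·s) / (2 × 2.410e-26 kg·m/s)
Δx_min = 2.188e-09 m = 2.188 nm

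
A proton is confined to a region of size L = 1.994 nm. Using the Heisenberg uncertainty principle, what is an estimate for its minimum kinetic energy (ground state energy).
1.305 μeV

Using the uncertainty principle to estimate ground state energy:

1. The position uncertainty is approximately the confinement size:
   Δx ≈ L = 1.994e-09 m

2. From ΔxΔp ≥ ℏ/2, the minimum momentum uncertainty is:
   Δp ≈ ℏ/(2L) = 2.644e-26 kg·m/s

3. The kinetic energy is approximately:
   KE ≈ (Δp)²/(2m) = (2.644e-26)²/(2 × 1.673e-27 kg)
   KE ≈ 2.090e-25 J = 1.305 μeV

This is an order-of-magnitude estimate of the ground state energy.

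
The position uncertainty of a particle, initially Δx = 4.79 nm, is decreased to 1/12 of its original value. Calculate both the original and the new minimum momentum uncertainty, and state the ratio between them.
Original Δp_min = 1.101 × 10^-26 kg·m/s; new Δp'_min = 1.321 × 10^-25 kg·m/s; ratio Δp'_min/Δp_min = 12.

From the uncertainty principle ΔxΔp ≥ ℏ/2, the minimum momentum uncertainty is Δp_min = ℏ/(2Δx).

Original (Δx = 4.79 nm = 4.790e-09 m):
Δp_min = (1.055e-34 J·s)/(2 × 4.790e-09 m) = 1.101e-26 kg·m/s

When Δx → (1/12)Δx:
Δp'_min = ℏ/(2 × (1/12)Δx) = 12 × ℏ/(2Δx) = 12 × Δp_min
Δp'_min = 12 × 1.101e-26 kg·m/s = 1.321e-25 kg·m/s

Since Δp_min ∝ 1/Δx, when Δx is decreased to 1/12 of its original value, Δp_min increases to 12 times its original value.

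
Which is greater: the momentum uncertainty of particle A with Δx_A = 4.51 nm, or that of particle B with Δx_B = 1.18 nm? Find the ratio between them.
Particle B has the larger minimum momentum uncertainty, by a factor of 3.82.

For each particle, the minimum momentum uncertainty is Δp_min = ℏ/(2Δx):

Particle A: Δp_A = ℏ/(2×4.510e-09 m) = 1.169e-26 kg·m/s
Particle B: Δp_B = ℏ/(2×1.180e-09 m) = 4.469e-26 kg·m/s

Ratio: Δp_B/Δp_A = 3.82

Since Δp_min ∝ 1/Δx, the particle with smaller position uncertainty (B) has larger momentum uncertainty.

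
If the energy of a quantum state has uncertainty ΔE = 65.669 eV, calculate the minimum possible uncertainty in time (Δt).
5.012 as

Using the energy-time uncertainty principle:
ΔEΔt ≥ ℏ/2

The minimum uncertainty in time is:
Δt_min = ℏ/(2ΔE)
Δt_min = (1.055e-34 J·s) / (2 × 1.052e-17 J)
Δt_min = 5.012e-18 s = 5.012 as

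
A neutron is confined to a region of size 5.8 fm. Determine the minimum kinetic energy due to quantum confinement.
153.993 keV

Using the uncertainty principle:

1. Position uncertainty: Δx ≈ 5.800e-15 m
2. Minimum momentum uncertainty: Δp = ℏ/(2Δx) = 9.091e-21 kg·m/s
3. Minimum kinetic energy:
   KE = (Δp)²/(2m) = (9.091e-21)²/(2 × 1.675e-27 kg)
   KE = 2.467e-14 J = 153.993 keV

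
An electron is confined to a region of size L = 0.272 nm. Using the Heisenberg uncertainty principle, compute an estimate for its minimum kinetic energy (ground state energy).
128.743 meV

Using the uncertainty principle to estimate ground state energy:

1. The position uncertainty is approximately the confinement size:
   Δx ≈ L = 2.720e-10 m

2. From ΔxΔp ≥ ℏ/2, the minimum momentum uncertainty is:
   Δp ≈ ℏ/(2L) = 1.939e-25 kg·m/s

3. The kinetic energy is approximately:
   KE ≈ (Δp)²/(2m) = (1.939e-25)²/(2 × 9.109e-31 kg)
   KE ≈ 2.063e-20 J = 128.743 meV

This is an order-of-magnitude estimate of the ground state energy.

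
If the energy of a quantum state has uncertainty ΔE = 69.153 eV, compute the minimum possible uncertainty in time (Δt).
4.759 as

Using the energy-time uncertainty principle:
ΔEΔt ≥ ℏ/2

The minimum uncertainty in time is:
Δt_min = ℏ/(2ΔE)
Δt_min = (1.055e-34 J·s) / (2 × 1.108e-17 J)
Δt_min = 4.759e-18 s = 4.759 as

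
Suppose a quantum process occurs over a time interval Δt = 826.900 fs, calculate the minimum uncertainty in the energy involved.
398.000 μeV

Using the energy-time uncertainty principle:
ΔEΔt ≥ ℏ/2

The minimum uncertainty in energy is:
ΔE_min = ℏ/(2Δt)
ΔE_min = (1.055e-34 J·s) / (2 × 8.269e-13 s)
ΔE_min = 6.377e-23 J = 398.000 μeV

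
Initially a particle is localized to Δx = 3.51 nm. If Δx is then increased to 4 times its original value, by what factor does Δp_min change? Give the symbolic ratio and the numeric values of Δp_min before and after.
Original Δp_min = 1.502 × 10^-26 kg·m/s; new Δp'_min = 3.756 × 10^-27 kg·m/s; ratio Δp'_min/Δp_min = 1/4.

From the uncertainty principle ΔxΔp ≥ ℏ/2, the minimum momentum uncertainty is Δp_min = ℏ/(2Δx).

Original (Δx = 3.51 nm = 3.510e-09 m):
Δp_min = (1.055e-34 J·s)/(2 × 3.510e-09 m) = 1.502e-26 kg·m/s

When Δx → 4Δx:
Δp'_min = ℏ/(2 × 4Δx) = (1/4) × ℏ/(2Δx) = (1/4) × Δp_min
Δp'_min = 1/4 × 1.502e-26 kg·m/s = 3.756e-27 kg·m/s

Since Δp_min ∝ 1/Δx, when Δx is increased to 4 times its original value, Δp_min decreases to 1/4 of its original value.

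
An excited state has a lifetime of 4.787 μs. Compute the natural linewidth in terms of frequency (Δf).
16.624 kHz

Using the energy-time uncertainty principle and E = hf:
ΔEΔt ≥ ℏ/2
hΔf·Δt ≥ ℏ/2

The minimum frequency uncertainty is:
Δf = ℏ/(2hτ) = 1/(4πτ)
Δf = 1/(4π × 4.787e-06 s)
Δf = 1.662e+04 Hz = 16.624 kHz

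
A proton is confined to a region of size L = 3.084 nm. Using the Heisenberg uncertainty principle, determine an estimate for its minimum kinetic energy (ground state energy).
545.413 neV

Using the uncertainty principle to estimate ground state energy:

1. The position uncertainty is approximately the confinement size:
   Δx ≈ L = 3.084e-09 m

2. From ΔxΔp ≥ ℏ/2, the minimum momentum uncertainty is:
   Δp ≈ ℏ/(2L) = 1.710e-26 kg·m/s

3. The kinetic energy is approximately:
   KE ≈ (Δp)²/(2m) = (1.710e-26)²/(2 × 1.673e-27 kg)
   KE ≈ 8.738e-26 J = 545.413 neV

This is an order-of-magnitude estimate of the ground state energy.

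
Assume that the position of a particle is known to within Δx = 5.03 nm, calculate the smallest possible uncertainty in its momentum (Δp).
1.048 × 10^-26 kg·m/s

Using the Heisenberg uncertainty principle:
ΔxΔp ≥ ℏ/2

The minimum uncertainty in momentum is:
Δp_min = ℏ/(2Δx)
Δp_min = (1.055e-34 J·s) / (2 × 5.030e-09 m)
Δp_min = 1.048e-26 kg·m/s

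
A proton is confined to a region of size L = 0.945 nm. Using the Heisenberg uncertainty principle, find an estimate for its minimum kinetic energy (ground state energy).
5.809 μeV

Using the uncertainty principle to estimate ground state energy:

1. The position uncertainty is approximately the confinement size:
   Δx ≈ L = 9.450e-10 m

2. From ΔxΔp ≥ ℏ/2, the minimum momentum uncertainty is:
   Δp ≈ ℏ/(2L) = 5.580e-26 kg·m/s

3. The kinetic energy is approximately:
   KE ≈ (Δp)²/(2m) = (5.580e-26)²/(2 × 1.673e-27 kg)
   KE ≈ 9.307e-25 J = 5.809 μeV

This is an order-of-magnitude estimate of the ground state energy.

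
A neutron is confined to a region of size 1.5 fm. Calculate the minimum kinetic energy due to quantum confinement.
2.302 MeV

Using the uncertainty principle:

1. Position uncertainty: Δx ≈ 1.500e-15 m
2. Minimum momentum uncertainty: Δp = ℏ/(2Δx) = 3.515e-20 kg·m/s
3. Minimum kinetic energy:
   KE = (Δp)²/(2m) = (3.515e-20)²/(2 × 1.675e-27 kg)
   KE = 3.689e-13 J = 2.302 MeV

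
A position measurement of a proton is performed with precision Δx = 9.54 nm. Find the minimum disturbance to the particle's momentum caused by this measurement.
5.527 × 10^-27 kg·m/s

The uncertainty principle implies that measuring position disturbs momentum:
ΔxΔp ≥ ℏ/2

When we measure position with precision Δx, we necessarily introduce a momentum uncertainty:
Δp ≥ ℏ/(2Δx)
Δp_min = (1.055e-34 J·s) / (2 × 9.540e-09 m)
Δp_min = 5.527e-27 kg·m/s

The more precisely we measure position, the greater the momentum disturbance.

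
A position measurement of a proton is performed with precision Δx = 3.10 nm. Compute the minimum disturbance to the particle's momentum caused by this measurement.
1.701 × 10^-26 kg·m/s

The uncertainty principle implies that measuring position disturbs momentum:
ΔxΔp ≥ ℏ/2

When we measure position with precision Δx, we necessarily introduce a momentum uncertainty:
Δp ≥ ℏ/(2Δx)
Δp_min = (1.055e-34 J·s) / (2 × 3.100e-09 m)
Δp_min = 1.701e-26 kg·m/s

The more precisely we measure position, the greater the momentum disturbance.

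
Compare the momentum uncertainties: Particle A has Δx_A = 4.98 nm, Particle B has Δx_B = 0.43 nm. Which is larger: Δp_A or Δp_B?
Particle B has the larger minimum momentum uncertainty, by a factor of 11.58.

For each particle, the minimum momentum uncertainty is Δp_min = ℏ/(2Δx):

Particle A: Δp_A = ℏ/(2×4.980e-09 m) = 1.059e-26 kg·m/s
Particle B: Δp_B = ℏ/(2×4.300e-10 m) = 1.226e-25 kg·m/s

Ratio: Δp_B/Δp_A = 11.58

Since Δp_min ∝ 1/Δx, the particle with smaller position uncertainty (B) has larger momentum uncertainty.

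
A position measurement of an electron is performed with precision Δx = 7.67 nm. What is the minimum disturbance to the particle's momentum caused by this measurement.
6.875 × 10^-27 kg·m/s

The uncertainty principle implies that measuring position disturbs momentum:
ΔxΔp ≥ ℏ/2

When we measure position with precision Δx, we necessarily introduce a momentum uncertainty:
Δp ≥ ℏ/(2Δx)
Δp_min = (1.055e-34 J·s) / (2 × 7.670e-09 m)
Δp_min = 6.875e-27 kg·m/s

The more precisely we measure position, the greater the momentum disturbance.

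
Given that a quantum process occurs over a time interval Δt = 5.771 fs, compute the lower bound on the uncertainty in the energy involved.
57.028 meV

Using the energy-time uncertainty principle:
ΔEΔt ≥ ℏ/2

The minimum uncertainty in energy is:
ΔE_min = ℏ/(2Δt)
ΔE_min = (1.055e-34 J·s) / (2 × 5.771e-15 s)
ΔE_min = 9.137e-21 J = 57.028 meV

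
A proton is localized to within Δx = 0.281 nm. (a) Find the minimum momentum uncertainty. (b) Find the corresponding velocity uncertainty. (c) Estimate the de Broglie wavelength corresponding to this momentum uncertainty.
(a) Δp_min = 1.876 × 10^-25 kg·m/s
(b) Δv_min = 112.187 m/s
(c) λ_dB = 3.531 nm

Step-by-step:

(a) From the uncertainty principle:
Δp_min = ℏ/(2Δx) = (1.055e-34 J·s)/(2 × 2.810e-10 m) = 1.876e-25 kg·m/s

(b) The velocity uncertainty:
Δv = Δp/m = (1.876e-25 kg·m/s)/(1.673e-27 kg) = 1.122e+02 m/s = 112.187 m/s

(c) The de Broglie wavelength for this momentum:
λ = h/p = (6.626e-34 J·s)/(1.876e-25 kg·m/s) = 3.531e-09 m = 3.531 nm

Note: The de Broglie wavelength is comparable to the localization size, as expected from wave-particle duality.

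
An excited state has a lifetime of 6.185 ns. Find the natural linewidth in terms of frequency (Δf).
12.866 MHz

Using the energy-time uncertainty principle and E = hf:
ΔEΔt ≥ ℏ/2
hΔf·Δt ≥ ℏ/2

The minimum frequency uncertainty is:
Δf = ℏ/(2hτ) = 1/(4πτ)
Δf = 1/(4π × 6.185e-09 s)
Δf = 1.287e+07 Hz = 12.866 MHz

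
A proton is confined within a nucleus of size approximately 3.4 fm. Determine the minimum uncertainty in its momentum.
1.551 × 10^-20 kg·m/s

Using the Heisenberg uncertainty principle:
ΔxΔp ≥ ℏ/2

With Δx ≈ L = 3.400e-15 m (the confinement size):
Δp_min = ℏ/(2Δx)
Δp_min = (1.055e-34 J·s) / (2 × 3.400e-15 m)
Δp_min = 1.551e-20 kg·m/s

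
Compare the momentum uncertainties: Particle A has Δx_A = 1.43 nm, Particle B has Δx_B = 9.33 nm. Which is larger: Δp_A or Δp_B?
Particle A has the larger minimum momentum uncertainty, by a factor of 6.52.

For each particle, the minimum momentum uncertainty is Δp_min = ℏ/(2Δx):

Particle A: Δp_A = ℏ/(2×1.430e-09 m) = 3.687e-26 kg·m/s
Particle B: Δp_B = ℏ/(2×9.330e-09 m) = 5.652e-27 kg·m/s

Ratio: Δp_A/Δp_B = 6.52

Since Δp_min ∝ 1/Δx, the particle with smaller position uncertainty (A) has larger momentum uncertainty.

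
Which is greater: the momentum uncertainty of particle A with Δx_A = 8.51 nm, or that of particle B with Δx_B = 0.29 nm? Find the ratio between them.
Particle B has the larger minimum momentum uncertainty, by a factor of 29.34.

For each particle, the minimum momentum uncertainty is Δp_min = ℏ/(2Δx):

Particle A: Δp_A = ℏ/(2×8.510e-09 m) = 6.196e-27 kg·m/s
Particle B: Δp_B = ℏ/(2×2.900e-10 m) = 1.818e-25 kg·m/s

Ratio: Δp_B/Δp_A = 29.34

Since Δp_min ∝ 1/Δx, the particle with smaller position uncertainty (B) has larger momentum uncertainty.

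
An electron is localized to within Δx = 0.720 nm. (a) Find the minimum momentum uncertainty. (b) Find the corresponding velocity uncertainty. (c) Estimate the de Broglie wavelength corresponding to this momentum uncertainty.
(a) Δp_min = 7.323 × 10^-26 kg·m/s
(b) Δv_min = 80.394 km/s
(c) λ_dB = 9.048 nm

Step-by-step:

(a) From the uncertainty principle:
Δp_min = ℏ/(2Δx) = (1.055e-34 J·s)/(2 × 7.200e-10 m) = 7.323e-26 kg·m/s

(b) The velocity uncertainty:
Δv = Δp/m = (7.323e-26 kg·m/s)/(9.109e-31 kg) = 8.039e+04 m/s = 80.394 km/s

(c) The de Broglie wavelength for this momentum:
λ = h/p = (6.626e-34 J·s)/(7.323e-26 kg·m/s) = 9.048e-09 m = 9.048 nm

Note: The de Broglie wavelength is comparable to the localization size, as expected from wave-particle duality.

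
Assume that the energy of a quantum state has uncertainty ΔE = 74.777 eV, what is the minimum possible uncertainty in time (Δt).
4.401 as

Using the energy-time uncertainty principle:
ΔEΔt ≥ ℏ/2

The minimum uncertainty in time is:
Δt_min = ℏ/(2ΔE)
Δt_min = (1.055e-34 J·s) / (2 × 1.198e-17 J)
Δt_min = 4.401e-18 s = 4.401 as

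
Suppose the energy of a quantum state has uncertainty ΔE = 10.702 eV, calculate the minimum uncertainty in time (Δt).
30.752 as

Using the energy-time uncertainty principle:
ΔEΔt ≥ ℏ/2

The minimum uncertainty in time is:
Δt_min = ℏ/(2ΔE)
Δt_min = (1.055e-34 J·s) / (2 × 1.715e-18 J)
Δt_min = 3.075e-17 s = 30.752 as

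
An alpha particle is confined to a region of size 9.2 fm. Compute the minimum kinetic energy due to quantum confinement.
15.428 keV

Using the uncertainty principle:

1. Position uncertainty: Δx ≈ 9.200e-15 m
2. Minimum momentum uncertainty: Δp = ℏ/(2Δx) = 5.731e-21 kg·m/s
3. Minimum kinetic energy:
   KE = (Δp)²/(2m) = (5.731e-21)²/(2 × 6.645e-27 kg)
   KE = 2.472e-15 J = 15.428 keV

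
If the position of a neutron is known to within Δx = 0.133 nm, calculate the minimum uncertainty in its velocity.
236.700 m/s

Using the Heisenberg uncertainty principle and Δp = mΔv:
ΔxΔp ≥ ℏ/2
Δx(mΔv) ≥ ℏ/2

The minimum uncertainty in velocity is:
Δv_min = ℏ/(2mΔx)
Δv_min = (1.055e-34 J·s) / (2 × 1.675e-27 kg × 1.330e-10 m)
Δv_min = 2.367e+02 m/s = 236.700 m/s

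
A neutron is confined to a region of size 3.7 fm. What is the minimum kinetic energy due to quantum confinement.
378.401 keV

Using the uncertainty principle:

1. Position uncertainty: Δx ≈ 3.700e-15 m
2. Minimum momentum uncertainty: Δp = ℏ/(2Δx) = 1.425e-20 kg·m/s
3. Minimum kinetic energy:
   KE = (Δp)²/(2m) = (1.425e-20)²/(2 × 1.675e-27 kg)
   KE = 6.063e-14 J = 378.401 keV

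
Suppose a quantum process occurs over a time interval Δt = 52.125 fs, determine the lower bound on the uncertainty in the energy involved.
6.314 meV

Using the energy-time uncertainty principle:
ΔEΔt ≥ ℏ/2

The minimum uncertainty in energy is:
ΔE_min = ℏ/(2Δt)
ΔE_min = (1.055e-34 J·s) / (2 × 5.212e-14 s)
ΔE_min = 1.012e-21 J = 6.314 meV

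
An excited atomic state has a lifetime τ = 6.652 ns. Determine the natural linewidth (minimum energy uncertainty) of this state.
49.475 neV

Using the energy-time uncertainty principle:
ΔEΔt ≥ ℏ/2

The lifetime τ represents the time uncertainty Δt.
The natural linewidth (minimum energy uncertainty) is:

ΔE = ℏ/(2τ)
ΔE = (1.055e-34 J·s) / (2 × 6.652e-09 s)
ΔE = 7.927e-27 J = 49.475 neV

This natural linewidth limits the precision of spectroscopic measurements.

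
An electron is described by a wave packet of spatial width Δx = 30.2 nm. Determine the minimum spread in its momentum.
1.746 × 10^-27 kg·m/s

For a wave packet, the spatial width Δx and momentum spread Δp are related by the uncertainty principle:
ΔxΔp ≥ ℏ/2

The minimum momentum spread is:
Δp_min = ℏ/(2Δx)
Δp_min = (1.055e-34 J·s) / (2 × 3.020e-08 m)
Δp_min = 1.746e-27 kg·m/s

A wave packet cannot have both a well-defined position and well-defined momentum.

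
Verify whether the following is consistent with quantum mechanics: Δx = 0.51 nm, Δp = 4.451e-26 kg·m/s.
No, it violates the uncertainty principle (impossible measurement).

Calculate the product ΔxΔp:
ΔxΔp = (5.100e-10 m) × (4.451e-26 kg·m/s)
ΔxΔp = 2.270e-35 J·s

Compare to the minimum allowed value ℏ/2:
ℏ/2 = 5.273e-35 J·s

Since ΔxΔp = 2.270e-35 J·s < 5.273e-35 J·s = ℏ/2,
the measurement violates the uncertainty principle.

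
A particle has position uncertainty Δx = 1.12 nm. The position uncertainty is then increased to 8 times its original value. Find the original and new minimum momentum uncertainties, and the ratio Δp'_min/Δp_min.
Original Δp_min = 4.708 × 10^-26 kg·m/s; new Δp'_min = 5.885 × 10^-27 kg·m/s; ratio Δp'_min/Δp_min = 1/8.

From the uncertainty principle ΔxΔp ≥ ℏ/2, the minimum momentum uncertainty is Δp_min = ℏ/(2Δx).

Original (Δx = 1.12 nm = 1.120e-09 m):
Δp_min = (1.055e-34 J·s)/(2 × 1.120e-09 m) = 4.708e-26 kg·m/s

When Δx → 8Δx:
Δp'_min = ℏ/(2 × 8Δx) = (1/8) × ℏ/(2Δx) = (1/8) × Δp_min
Δp'_min = 1/8 × 4.708e-26 kg·m/s = 5.885e-27 kg·m/s

Since Δp_min ∝ 1/Δx, when Δx is increased to 8 times its original value, Δp_min decreases to 1/8 of its original value.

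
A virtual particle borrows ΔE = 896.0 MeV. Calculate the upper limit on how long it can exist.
3.673 × 10^-25 s

Using the energy-time uncertainty principle:
ΔEΔt ≥ ℏ/2

For a virtual particle borrowing energy ΔE, the maximum lifetime is:
Δt_max = ℏ/(2ΔE)

Converting energy:
ΔE = 896.0 MeV = 1.436e-10 J

Δt_max = (1.055e-34 J·s) / (2 × 1.436e-10 J)
Δt_max = 3.673e-25 s = 3.673 × 10^-25 s

Virtual particles with higher borrowed energy exist for shorter times.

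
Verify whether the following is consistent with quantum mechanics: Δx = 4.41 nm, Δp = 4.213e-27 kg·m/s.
No, it violates the uncertainty principle (impossible measurement).

Calculate the product ΔxΔp:
ΔxΔp = (4.410e-09 m) × (4.213e-27 kg·m/s)
ΔxΔp = 1.858e-35 J·s

Compare to the minimum allowed value ℏ/2:
ℏ/2 = 5.273e-35 J·s

Since ΔxΔp = 1.858e-35 J·s < 5.273e-35 J·s = ℏ/2,
the measurement violates the uncertainty principle.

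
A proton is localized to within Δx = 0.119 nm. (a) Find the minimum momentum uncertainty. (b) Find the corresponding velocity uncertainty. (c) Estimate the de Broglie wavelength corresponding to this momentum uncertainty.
(a) Δp_min = 4.431 × 10^-25 kg·m/s
(b) Δv_min = 264.912 m/s
(c) λ_dB = 1.495 nm

Step-by-step:

(a) From the uncertainty principle:
Δp_min = ℏ/(2Δx) = (1.055e-34 J·s)/(2 × 1.190e-10 m) = 4.431e-25 kg·m/s

(b) The velocity uncertainty:
Δv = Δp/m = (4.431e-25 kg·m/s)/(1.673e-27 kg) = 2.649e+02 m/s = 264.912 m/s

(c) The de Broglie wavelength for this momentum:
λ = h/p = (6.626e-34 J·s)/(4.431e-25 kg·m/s) = 1.495e-09 m = 1.495 nm

Note: The de Broglie wavelength is comparable to the localization size, as expected from wave-particle duality.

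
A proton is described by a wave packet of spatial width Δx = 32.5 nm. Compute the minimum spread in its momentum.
1.622 × 10^-27 kg·m/s

For a wave packet, the spatial width Δx and momentum spread Δp are related by the uncertainty principle:
ΔxΔp ≥ ℏ/2

The minimum momentum spread is:
Δp_min = ℏ/(2Δx)
Δp_min = (1.055e-34 J·s) / (2 × 3.250e-08 m)
Δp_min = 1.622e-27 kg·m/s

A wave packet cannot have both a well-defined position and well-defined momentum.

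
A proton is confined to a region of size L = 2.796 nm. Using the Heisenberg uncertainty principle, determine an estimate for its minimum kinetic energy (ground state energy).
663.559 neV

Using the uncertainty principle to estimate ground state energy:

1. The position uncertainty is approximately the confinement size:
   Δx ≈ L = 2.796e-09 m

2. From ΔxΔp ≥ ℏ/2, the minimum momentum uncertainty is:
   Δp ≈ ℏ/(2L) = 1.886e-26 kg·m/s

3. The kinetic energy is approximately:
   KE ≈ (Δp)²/(2m) = (1.886e-26)²/(2 × 1.673e-27 kg)
   KE ≈ 1.063e-25 J = 663.559 neV

This is an order-of-magnitude estimate of the ground state energy.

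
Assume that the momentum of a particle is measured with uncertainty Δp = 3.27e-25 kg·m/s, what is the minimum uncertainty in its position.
161.250 pm

Using the Heisenberg uncertainty principle:
ΔxΔp ≥ ℏ/2

The minimum uncertainty in position is:
Δx_min = ℏ/(2Δp)
Δx_min = (1.055e-34 J·s) / (2 × 3.270e-25 kg·m/s)
Δx_min = 1.612e-10 m = 161.250 pm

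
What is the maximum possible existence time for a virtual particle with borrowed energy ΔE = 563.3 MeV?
5.842 × 10^-25 s

Using the energy-time uncertainty principle:
ΔEΔt ≥ ℏ/2

For a virtual particle borrowing energy ΔE, the maximum lifetime is:
Δt_max = ℏ/(2ΔE)

Converting energy:
ΔE = 563.3 MeV = 9.025e-11 J

Δt_max = (1.055e-34 J·s) / (2 × 9.025e-11 J)
Δt_max = 5.842e-25 s = 5.842 × 10^-25 s

Virtual particles with higher borrowed energy exist for shorter times.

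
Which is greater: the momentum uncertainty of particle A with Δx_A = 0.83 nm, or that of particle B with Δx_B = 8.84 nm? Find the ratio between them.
Particle A has the larger minimum momentum uncertainty, by a factor of 10.65.

For each particle, the minimum momentum uncertainty is Δp_min = ℏ/(2Δx):

Particle A: Δp_A = ℏ/(2×8.300e-10 m) = 6.353e-26 kg·m/s
Particle B: Δp_B = ℏ/(2×8.840e-09 m) = 5.965e-27 kg·m/s

Ratio: Δp_A/Δp_B = 10.65

Since Δp_min ∝ 1/Δx, the particle with smaller position uncertainty (A) has larger momentum uncertainty.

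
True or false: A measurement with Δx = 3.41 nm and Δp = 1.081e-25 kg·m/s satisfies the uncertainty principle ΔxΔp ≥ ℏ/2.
Yes, it satisfies the uncertainty principle.

Calculate the product ΔxΔp:
ΔxΔp = (3.410e-09 m) × (1.081e-25 kg·m/s)
ΔxΔp = 3.686e-34 J·s

Compare to the minimum allowed value ℏ/2:
ℏ/2 = 5.273e-35 J·s

Since ΔxΔp = 3.686e-34 J·s ≥ 5.273e-35 J·s = ℏ/2,
the measurement satisfies the uncertainty principle.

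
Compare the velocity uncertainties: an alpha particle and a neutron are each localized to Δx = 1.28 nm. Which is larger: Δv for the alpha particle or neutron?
The neutron has the larger minimum velocity uncertainty, by a ratio of 4.0.

For both particles, Δp_min = ℏ/(2Δx) = 4.119e-26 kg·m/s (same for both).

The velocity uncertainty is Δv = Δp/m:
- alpha particle: Δv = 4.119e-26 / 6.645e-27 = 6.200e+00 m/s = 6.200 m/s
- neutron: Δv = 4.119e-26 / 1.675e-27 = 2.459e+01 m/s = 24.595 m/s

Ratio: 2.459e+01 / 6.200e+00 = 4.0

The lighter particle has larger velocity uncertainty because Δv ∝ 1/m.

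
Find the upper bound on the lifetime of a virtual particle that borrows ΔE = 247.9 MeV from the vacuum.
1.328 ys

Using the energy-time uncertainty principle:
ΔEΔt ≥ ℏ/2

For a virtual particle borrowing energy ΔE, the maximum lifetime is:
Δt_max = ℏ/(2ΔE)

Converting energy:
ΔE = 247.9 MeV = 3.972e-11 J

Δt_max = (1.055e-34 J·s) / (2 × 3.972e-11 J)
Δt_max = 1.328e-24 s = 1.328 ys

Virtual particles with higher borrowed energy exist for shorter times.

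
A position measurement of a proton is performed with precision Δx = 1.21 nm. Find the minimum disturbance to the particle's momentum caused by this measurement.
4.358 × 10^-26 kg·m/s

The uncertainty principle implies that measuring position disturbs momentum:
ΔxΔp ≥ ℏ/2

When we measure position with precision Δx, we necessarily introduce a momentum uncertainty:
Δp ≥ ℏ/(2Δx)
Δp_min = (1.055e-34 J·s) / (2 × 1.210e-09 m)
Δp_min = 4.358e-26 kg·m/s

The more precisely we measure position, the greater the momentum disturbance.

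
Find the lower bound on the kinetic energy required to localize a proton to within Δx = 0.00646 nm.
124.305 meV

Localizing a particle requires giving it sufficient momentum uncertainty:

1. From uncertainty principle: Δp ≥ ℏ/(2Δx)
   Δp_min = (1.055e-34 J·s) / (2 × 6.460e-12 m)
   Δp_min = 8.162e-24 kg·m/s

2. This momentum uncertainty corresponds to kinetic energy:
   KE ≈ (Δp)²/(2m) = (8.162e-24)²/(2 × 1.673e-27 kg)
   KE = 1.992e-20 J = 124.305 meV

Tighter localization requires more energy.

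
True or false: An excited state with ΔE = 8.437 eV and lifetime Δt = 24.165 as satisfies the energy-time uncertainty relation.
No, it violates the uncertainty relation.

Calculate the product ΔEΔt:
ΔE = 8.437 eV = 1.352e-18 J
ΔEΔt = (1.352e-18 J) × (2.417e-17 s)
ΔEΔt = 3.267e-35 J·s

Compare to the minimum allowed value ℏ/2:
ℏ/2 = 5.273e-35 J·s

Since ΔEΔt = 3.267e-35 J·s < 5.273e-35 J·s = ℏ/2,
this violates the uncertainty relation.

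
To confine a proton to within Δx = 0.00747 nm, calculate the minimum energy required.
92.964 meV

Localizing a particle requires giving it sufficient momentum uncertainty:

1. From uncertainty principle: Δp ≥ ℏ/(2Δx)
   Δp_min = (1.055e-34 J·s) / (2 × 7.470e-12 m)
   Δp_min = 7.059e-24 kg·m/s

2. This momentum uncertainty corresponds to kinetic energy:
   KE ≈ (Δp)²/(2m) = (7.059e-24)²/(2 × 1.673e-27 kg)
   KE = 1.489e-20 J = 92.964 meV

Tighter localization requires more energy.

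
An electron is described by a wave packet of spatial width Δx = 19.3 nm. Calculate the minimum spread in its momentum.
2.732 × 10^-27 kg·m/s

For a wave packet, the spatial width Δx and momentum spread Δp are related by the uncertainty principle:
ΔxΔp ≥ ℏ/2

The minimum momentum spread is:
Δp_min = ℏ/(2Δx)
Δp_min = (1.055e-34 J·s) / (2 × 1.930e-08 m)
Δp_min = 2.732e-27 kg·m/s

A wave packet cannot have both a well-defined position and well-defined momentum.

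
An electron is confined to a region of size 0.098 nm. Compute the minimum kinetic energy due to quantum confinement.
991.770 meV

Using the uncertainty principle:

1. Position uncertainty: Δx ≈ 9.800e-11 m
2. Minimum momentum uncertainty: Δp = ℏ/(2Δx) = 5.380e-25 kg·m/s
3. Minimum kinetic energy:
   KE = (Δp)²/(2m) = (5.380e-25)²/(2 × 9.109e-31 kg)
   KE = 1.589e-19 J = 991.770 meV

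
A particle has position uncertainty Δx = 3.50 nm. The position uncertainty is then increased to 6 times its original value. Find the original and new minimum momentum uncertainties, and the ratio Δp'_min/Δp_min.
Original Δp_min = 1.507 × 10^-26 kg·m/s; new Δp'_min = 2.511 × 10^-27 kg·m/s; ratio Δp'_min/Δp_min = 1/6.

From the uncertainty principle ΔxΔp ≥ ℏ/2, the minimum momentum uncertainty is Δp_min = ℏ/(2Δx).

Original (Δx = 3.50 nm = 3.500e-09 m):
Δp_min = (1.055e-34 J·s)/(2 × 3.500e-09 m) = 1.507e-26 kg·m/s

When Δx → 6Δx:
Δp'_min = ℏ/(2 × 6Δx) = (1/6) × ℏ/(2Δx) = (1/6) × Δp_min
Δp'_min = 1/6 × 1.507e-26 kg·m/s = 2.511e-27 kg·m/s

Since Δp_min ∝ 1/Δx, when Δx is increased to 6 times its original value, Δp_min decreases to 1/6 of its original value.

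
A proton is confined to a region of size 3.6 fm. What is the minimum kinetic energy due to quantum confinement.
400.266 keV

Using the uncertainty principle:

1. Position uncertainty: Δx ≈ 3.600e-15 m
2. Minimum momentum uncertainty: Δp = ℏ/(2Δx) = 1.465e-20 kg·m/s
3. Minimum kinetic energy:
   KE = (Δp)²/(2m) = (1.465e-20)²/(2 × 1.673e-27 kg)
   KE = 6.413e-14 J = 400.266 keV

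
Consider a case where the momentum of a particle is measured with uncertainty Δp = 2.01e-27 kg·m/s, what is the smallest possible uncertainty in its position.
26.233 nm

Using the Heisenberg uncertainty principle:
ΔxΔp ≥ ℏ/2

The minimum uncertainty in position is:
Δx_min = ℏ/(2Δp)
Δx_min = (1.055e-34 J·s) / (2 × 2.010e-27 kg·m/s)
Δx_min = 2.623e-08 m = 26.233 nm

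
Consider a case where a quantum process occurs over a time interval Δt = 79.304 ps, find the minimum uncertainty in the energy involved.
4.150 μeV

Using the energy-time uncertainty principle:
ΔEΔt ≥ ℏ/2

The minimum uncertainty in energy is:
ΔE_min = ℏ/(2Δt)
ΔE_min = (1.055e-34 J·s) / (2 × 7.930e-11 s)
ΔE_min = 6.649e-25 J = 4.150 μeV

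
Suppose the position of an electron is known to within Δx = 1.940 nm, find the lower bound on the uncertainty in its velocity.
29.837 km/s

Using the Heisenberg uncertainty principle and Δp = mΔv:
ΔxΔp ≥ ℏ/2
Δx(mΔv) ≥ ℏ/2

The minimum uncertainty in velocity is:
Δv_min = ℏ/(2mΔx)
Δv_min = (1.055e-34 J·s) / (2 × 9.109e-31 kg × 1.940e-09 m)
Δv_min = 2.984e+04 m/s = 29.837 km/s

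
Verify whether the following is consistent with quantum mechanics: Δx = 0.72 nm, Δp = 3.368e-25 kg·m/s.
Yes, it satisfies the uncertainty principle.

Calculate the product ΔxΔp:
ΔxΔp = (7.200e-10 m) × (3.368e-25 kg·m/s)
ΔxΔp = 2.425e-34 J·s

Compare to the minimum allowed value ℏ/2:
ℏ/2 = 5.273e-35 J·s

Since ΔxΔp = 2.425e-34 J·s ≥ 5.273e-35 J·s = ℏ/2,
the measurement satisfies the uncertainty principle.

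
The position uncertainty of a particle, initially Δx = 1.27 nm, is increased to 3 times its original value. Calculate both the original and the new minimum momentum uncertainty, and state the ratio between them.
Original Δp_min = 4.152 × 10^-26 kg·m/s; new Δp'_min = 1.384 × 10^-26 kg·m/s; ratio Δp'_min/Δp_min = 1/3.

From the uncertainty principle ΔxΔp ≥ ℏ/2, the minimum momentum uncertainty is Δp_min = ℏ/(2Δx).

Original (Δx = 1.27 nm = 1.270e-09 m):
Δp_min = (1.055e-34 J·s)/(2 × 1.270e-09 m) = 4.152e-26 kg·m/s

When Δx → 3Δx:
Δp'_min = ℏ/(2 × 3Δx) = (1/3) × ℏ/(2Δx) = (1/3) × Δp_min
Δp'_min = 1/3 × 4.152e-26 kg·m/s = 1.384e-26 kg·m/s

Since Δp_min ∝ 1/Δx, when Δx is increased to 3 times its original value, Δp_min decreases to 1/3 of its original value.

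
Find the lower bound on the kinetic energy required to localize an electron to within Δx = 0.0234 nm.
17.395 eV

Localizing a particle requires giving it sufficient momentum uncertainty:

1. From uncertainty principle: Δp ≥ ℏ/(2Δx)
   Δp_min = (1.055e-34 J·s) / (2 × 2.340e-11 m)
   Δp_min = 2.253e-24 kg·m/s

2. This momentum uncertainty corresponds to kinetic energy:
   KE ≈ (Δp)²/(2m) = (2.253e-24)²/(2 × 9.109e-31 kg)
   KE = 2.787e-18 J = 17.395 eV

Tighter localization requires more energy.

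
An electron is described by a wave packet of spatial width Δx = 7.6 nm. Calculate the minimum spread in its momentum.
6.938 × 10^-27 kg·m/s

For a wave packet, the spatial width Δx and momentum spread Δp are related by the uncertainty principle:
ΔxΔp ≥ ℏ/2

The minimum momentum spread is:
Δp_min = ℏ/(2Δx)
Δp_min = (1.055e-34 J·s) / (2 × 7.600e-09 m)
Δp_min = 6.938e-27 kg·m/s

A wave packet cannot have both a well-defined position and well-defined momentum.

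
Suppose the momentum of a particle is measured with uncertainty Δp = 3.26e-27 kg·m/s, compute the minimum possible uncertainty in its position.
16.174 nm

Using the Heisenberg uncertainty principle:
ΔxΔp ≥ ℏ/2

The minimum uncertainty in position is:
Δx_min = ℏ/(2Δp)
Δx_min = (1.055e-34 J·s) / (2 × 3.260e-27 kg·m/s)
Δx_min = 1.617e-08 m = 16.174 nm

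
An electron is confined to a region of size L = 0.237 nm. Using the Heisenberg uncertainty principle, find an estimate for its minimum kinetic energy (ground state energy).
169.577 meV

Using the uncertainty principle to estimate ground state energy:

1. The position uncertainty is approximately the confinement size:
   Δx ≈ L = 2.370e-10 m

2. From ΔxΔp ≥ ℏ/2, the minimum momentum uncertainty is:
   Δp ≈ ℏ/(2L) = 2.225e-25 kg·m/s

3. The kinetic energy is approximately:
   KE ≈ (Δp)²/(2m) = (2.225e-25)²/(2 × 9.109e-31 kg)
   KE ≈ 2.717e-20 J = 169.577 meV

This is an order-of-magnitude estimate of the ground state energy.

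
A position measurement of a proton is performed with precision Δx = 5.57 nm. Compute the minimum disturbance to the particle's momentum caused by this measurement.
9.467 × 10^-27 kg·m/s

The uncertainty principle implies that measuring position disturbs momentum:
ΔxΔp ≥ ℏ/2

When we measure position with precision Δx, we necessarily introduce a momentum uncertainty:
Δp ≥ ℏ/(2Δx)
Δp_min = (1.055e-34 J·s) / (2 × 5.570e-09 m)
Δp_min = 9.467e-27 kg·m/s

The more precisely we measure position, the greater the momentum disturbance.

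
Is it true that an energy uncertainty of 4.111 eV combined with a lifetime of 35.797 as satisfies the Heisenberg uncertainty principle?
No, it violates the uncertainty relation.

Calculate the product ΔEΔt:
ΔE = 4.111 eV = 6.587e-19 J
ΔEΔt = (6.587e-19 J) × (3.580e-17 s)
ΔEΔt = 2.358e-35 J·s

Compare to the minimum allowed value ℏ/2:
ℏ/2 = 5.273e-35 J·s

Since ΔEΔt = 2.358e-35 J·s < 5.273e-35 J·s = ℏ/2,
this violates the uncertainty relation.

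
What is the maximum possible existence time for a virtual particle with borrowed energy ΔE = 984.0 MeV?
3.345 × 10^-25 s

Using the energy-time uncertainty principle:
ΔEΔt ≥ ℏ/2

For a virtual particle borrowing energy ΔE, the maximum lifetime is:
Δt_max = ℏ/(2ΔE)

Converting energy:
ΔE = 984.0 MeV = 1.577e-10 J

Δt_max = (1.055e-34 J·s) / (2 × 1.577e-10 J)
Δt_max = 3.345e-25 s = 3.345 × 10^-25 s

Virtual particles with higher borrowed energy exist for shorter times.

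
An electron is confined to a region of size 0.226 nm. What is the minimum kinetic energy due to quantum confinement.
186.486 meV

Using the uncertainty principle:

1. Position uncertainty: Δx ≈ 2.260e-10 m
2. Minimum momentum uncertainty: Δp = ℏ/(2Δx) = 2.333e-25 kg·m/s
3. Minimum kinetic energy:
   KE = (Δp)²/(2m) = (2.333e-25)²/(2 × 9.109e-31 kg)
   KE = 2.988e-20 J = 186.486 meV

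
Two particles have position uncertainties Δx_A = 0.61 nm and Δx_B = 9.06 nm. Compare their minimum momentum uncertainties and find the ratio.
Particle A has the larger minimum momentum uncertainty, by a factor of 14.85.

For each particle, the minimum momentum uncertainty is Δp_min = ℏ/(2Δx):

Particle A: Δp_A = ℏ/(2×6.100e-10 m) = 8.644e-26 kg·m/s
Particle B: Δp_B = ℏ/(2×9.060e-09 m) = 5.820e-27 kg·m/s

Ratio: Δp_A/Δp_B = 14.85

Since Δp_min ∝ 1/Δx, the particle with smaller position uncertainty (A) has larger momentum uncertainty.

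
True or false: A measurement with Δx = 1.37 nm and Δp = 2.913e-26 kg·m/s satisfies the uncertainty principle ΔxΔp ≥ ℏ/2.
No, it violates the uncertainty principle (impossible measurement).

Calculate the product ΔxΔp:
ΔxΔp = (1.370e-09 m) × (2.913e-26 kg·m/s)
ΔxΔp = 3.991e-35 J·s

Compare to the minimum allowed value ℏ/2:
ℏ/2 = 5.273e-35 J·s

Since ΔxΔp = 3.991e-35 J·s < 5.273e-35 J·s = ℏ/2,
the measurement violates the uncertainty principle.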